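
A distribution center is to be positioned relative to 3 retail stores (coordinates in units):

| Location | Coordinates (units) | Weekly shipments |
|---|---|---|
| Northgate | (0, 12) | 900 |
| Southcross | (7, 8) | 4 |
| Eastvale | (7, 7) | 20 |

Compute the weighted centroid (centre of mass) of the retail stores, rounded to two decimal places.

The minimiser of Σwᵢ‖p−pᵢ‖² is the weighted centroid p* = (Σwᵢpᵢ)/(Σwᵢ).
Σwᵢ = 924.
Σwᵢxᵢ = 900·0 + 4·7 + 20·7 = 168.
Σwᵢyᵢ = 900·12 + 4·8 + 20·7 = 10972.
x* = 168/924 = 0.18, y* = 10972/924 = 11.87.

(0.18, 11.87)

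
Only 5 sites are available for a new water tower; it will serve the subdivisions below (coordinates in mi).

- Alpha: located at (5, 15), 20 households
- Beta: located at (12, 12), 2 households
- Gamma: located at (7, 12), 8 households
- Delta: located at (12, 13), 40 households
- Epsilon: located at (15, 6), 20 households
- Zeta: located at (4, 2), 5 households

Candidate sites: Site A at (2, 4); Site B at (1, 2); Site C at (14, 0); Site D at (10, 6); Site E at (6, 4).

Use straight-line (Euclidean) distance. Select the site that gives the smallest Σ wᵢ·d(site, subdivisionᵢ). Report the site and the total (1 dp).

Site D, total 699.5 mi

Total weighted distance at each candidate:
  Site A (2, 4): total = 1144.5
  Site B (1, 2): total = 1323.5
  Site C (14, 0): total = 1184.1
  Site D (10, 6): total = 699.5
  Site E (6, 4): total = 936.6
Minimum is at Site D with total 699.5 mi.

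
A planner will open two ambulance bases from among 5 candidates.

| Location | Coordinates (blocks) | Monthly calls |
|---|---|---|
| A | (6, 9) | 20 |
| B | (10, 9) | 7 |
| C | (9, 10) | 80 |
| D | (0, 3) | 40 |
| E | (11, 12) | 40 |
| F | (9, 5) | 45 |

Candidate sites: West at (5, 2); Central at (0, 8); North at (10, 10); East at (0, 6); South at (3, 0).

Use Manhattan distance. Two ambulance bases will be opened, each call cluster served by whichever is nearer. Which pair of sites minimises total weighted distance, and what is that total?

Evaluate every pair (each demand assigned to the nearer of the two):
  {North, East}: total = 697
  {Central, North}: total = 777
  {West, North}: total = 817
  {North, South}: total = 817
  {West, Central}: total = 2212
  {Central, East}: total = 2267
  {West, East}: total = 2279
  {Central, South}: total = 2392
  {West, South}: total = 2399
  {East, South}: total = 2561
Best pair: {North, East} with total 697.

{North, East}, total 697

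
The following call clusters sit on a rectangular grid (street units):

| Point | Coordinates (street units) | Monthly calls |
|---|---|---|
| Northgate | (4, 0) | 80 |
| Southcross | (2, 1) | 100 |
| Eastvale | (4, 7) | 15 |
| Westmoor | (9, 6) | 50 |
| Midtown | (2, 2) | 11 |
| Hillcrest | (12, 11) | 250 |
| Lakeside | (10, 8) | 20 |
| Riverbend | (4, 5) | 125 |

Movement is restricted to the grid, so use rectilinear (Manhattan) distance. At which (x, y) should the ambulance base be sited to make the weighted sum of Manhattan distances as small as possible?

(4, 6)

Manhattan distance separates: Σwᵢ(|x−xᵢ|+|y−yᵢ|) = Σwᵢ|x−xᵢ| + Σwᵢ|y−yᵢ|, so x and y are optimised independently as 1-D weighted medians.
Total weight W = 651; half = 325.5.
x-coordinate, sorted with cumulative weight:
  x=2 (Southcross, w=100) cum 100
  x=2 (Midtown, w=11) cum 111
  x=4 (Northgate, w=80) cum 191
  x=4 (Eastvale, w=15) cum 206
  x=4 (Riverbend, w=125) cum 331  ← median
  x=9 (Westmoor, w=50) cum 381
  x=10 (Lakeside, w=20) cum 401
  x=12 (Hillcrest, w=250) cum 651
⇒ x* = 4
y-coordinate, sorted with cumulative weight:
  y=0 (Northgate, w=80) cum 80
  y=1 (Southcross, w=100) cum 180
  y=2 (Midtown, w=11) cum 191
  y=5 (Riverbend, w=125) cum 316
  y=6 (Westmoor, w=50) cum 366  ← median
  y=7 (Eastvale, w=15) cum 381
  y=8 (Lakeside, w=20) cum 401
  y=11 (Hillcrest, w=250) cum 651
⇒ y* = 6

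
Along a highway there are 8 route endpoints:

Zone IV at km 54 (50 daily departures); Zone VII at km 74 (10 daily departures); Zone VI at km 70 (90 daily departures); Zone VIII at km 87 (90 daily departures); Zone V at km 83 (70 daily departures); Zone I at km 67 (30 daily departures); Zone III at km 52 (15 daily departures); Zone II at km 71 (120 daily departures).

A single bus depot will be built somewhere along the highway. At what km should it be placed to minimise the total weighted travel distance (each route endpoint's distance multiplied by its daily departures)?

x = 71

For a sum of weighted absolute distances on a line, the optimum is the weighted median (not the mean). Total weight W = 475; half-weight = 237.5.
Sort by position and accumulate weight:
  km 52 (Zone III, w=15) → cum 15
  km 54 (Zone IV, w=50) → cum 65
  km 67 (Zone I, w=30) → cum 95
  km 70 (Zone VI, w=90) → cum 185
  km 71 (Zone II, w=120) → cum 305  ≥ 237.5 → median here
  km 74 (Zone VII, w=10) → cum 315
  km 83 (Zone V, w=70) → cum 385
  km 87 (Zone VIII, w=90) → cum 475
Optimal location: km 71.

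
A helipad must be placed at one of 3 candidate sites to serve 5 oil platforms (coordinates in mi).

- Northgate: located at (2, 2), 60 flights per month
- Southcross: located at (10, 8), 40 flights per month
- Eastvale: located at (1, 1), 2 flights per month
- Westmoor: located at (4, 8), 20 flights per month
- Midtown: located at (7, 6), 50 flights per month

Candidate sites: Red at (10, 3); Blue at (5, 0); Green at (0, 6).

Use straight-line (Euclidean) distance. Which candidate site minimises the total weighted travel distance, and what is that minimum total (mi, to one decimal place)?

Total weighted distance at each candidate:
  Red (10, 3): total = 1070.5
  Blue (5, 0): total = 1079.4
  Green (0, 6): total = 1125.9
Minimum is at Red with total 1070.5 mi.

Red, total 1070.5 mi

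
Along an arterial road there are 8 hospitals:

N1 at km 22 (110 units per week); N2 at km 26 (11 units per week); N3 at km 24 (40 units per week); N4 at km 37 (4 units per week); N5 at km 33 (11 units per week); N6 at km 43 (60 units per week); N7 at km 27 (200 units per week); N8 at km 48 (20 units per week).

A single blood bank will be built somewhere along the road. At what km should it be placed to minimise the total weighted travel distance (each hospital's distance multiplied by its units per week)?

x = 27

For a sum of weighted absolute distances on a line, the optimum is the weighted median (not the mean). Total weight W = 456; half-weight = 228.
Sort by position and accumulate weight:
  km 22 (N1, w=110) → cum 110
  km 24 (N3, w=40) → cum 150
  km 26 (N2, w=11) → cum 161
  km 27 (N7, w=200) → cum 361  ≥ 228 → median here
  km 33 (N5, w=11) → cum 372
  km 37 (N4, w=4) → cum 376
  km 43 (N6, w=60) → cum 436
  km 48 (N8, w=20) → cum 456
Optimal location: km 27.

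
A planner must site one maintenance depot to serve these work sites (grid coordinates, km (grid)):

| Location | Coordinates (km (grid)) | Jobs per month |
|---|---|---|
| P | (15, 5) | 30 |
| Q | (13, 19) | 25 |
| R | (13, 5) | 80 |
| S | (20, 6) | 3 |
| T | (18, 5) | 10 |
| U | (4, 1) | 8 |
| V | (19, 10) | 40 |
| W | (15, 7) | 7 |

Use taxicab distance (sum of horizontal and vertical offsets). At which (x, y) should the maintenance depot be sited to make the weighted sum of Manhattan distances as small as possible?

Manhattan distance separates: Σwᵢ(|x−xᵢ|+|y−yᵢ|) = Σwᵢ|x−xᵢ| + Σwᵢ|y−yᵢ|, so x and y are optimised independently as 1-D weighted medians.
Total weight W = 203; half = 101.5.
x-coordinate, sorted with cumulative weight:
  x=4 (U, w=8) cum 8
  x=13 (Q, w=25) cum 33
  x=13 (R, w=80) cum 113  ← median
  x=15 (P, w=30) cum 143
  x=15 (W, w=7) cum 150
  x=18 (T, w=10) cum 160
  x=19 (V, w=40) cum 200
  x=20 (S, w=3) cum 203
⇒ x* = 13
y-coordinate, sorted with cumulative weight:
  y=1 (U, w=8) cum 8
  y=5 (P, w=30) cum 38
  y=5 (R, w=80) cum 118  ← median
  y=5 (T, w=10) cum 128
  y=6 (S, w=3) cum 131
  y=7 (W, w=7) cum 138
  y=10 (V, w=40) cum 178
  y=19 (Q, w=25) cum 203
⇒ y* = 5

(13, 5)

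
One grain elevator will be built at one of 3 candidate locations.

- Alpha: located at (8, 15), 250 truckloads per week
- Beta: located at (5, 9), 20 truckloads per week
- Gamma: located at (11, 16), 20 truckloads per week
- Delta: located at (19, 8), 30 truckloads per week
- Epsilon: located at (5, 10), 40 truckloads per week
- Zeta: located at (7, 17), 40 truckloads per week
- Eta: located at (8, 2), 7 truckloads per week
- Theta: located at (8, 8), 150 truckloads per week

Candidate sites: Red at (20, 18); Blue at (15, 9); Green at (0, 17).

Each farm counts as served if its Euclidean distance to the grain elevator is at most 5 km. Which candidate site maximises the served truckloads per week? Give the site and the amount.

Blue, covering 30

Coverage radius r = 5 km; a point is covered iff (Δx)²+(Δy)² ≤ 5² = 25.
  Red (20, 18): covers {none} → 0
  Blue (15, 9): covers {Delta} → 30
  Green (0, 17): covers {none} → 0
Maximum coverage at Blue: 30 truckloads per week.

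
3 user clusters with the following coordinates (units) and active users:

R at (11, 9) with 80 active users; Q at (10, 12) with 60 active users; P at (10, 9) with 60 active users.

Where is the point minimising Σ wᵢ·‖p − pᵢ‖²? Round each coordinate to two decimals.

The minimiser of Σwᵢ‖p−pᵢ‖² is the weighted centroid p* = (Σwᵢpᵢ)/(Σwᵢ).
Σwᵢ = 200.
Σwᵢxᵢ = 80·11 + 60·10 + 60·10 = 2080.
Σwᵢyᵢ = 80·9 + 60·12 + 60·9 = 1980.
x* = 2080/200 = 10.40, y* = 1980/200 = 9.90.

(10.40, 9.90)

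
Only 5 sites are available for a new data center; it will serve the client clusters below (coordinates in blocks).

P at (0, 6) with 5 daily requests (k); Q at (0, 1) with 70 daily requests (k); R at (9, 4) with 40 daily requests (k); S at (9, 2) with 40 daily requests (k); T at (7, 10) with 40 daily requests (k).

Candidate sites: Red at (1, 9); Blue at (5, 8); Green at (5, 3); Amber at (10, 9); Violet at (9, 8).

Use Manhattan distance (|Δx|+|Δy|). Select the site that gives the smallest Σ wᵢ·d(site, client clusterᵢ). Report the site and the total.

Green, total 1290 blocks

Total weighted distance at each candidate:
  Red (1, 9): total = 2050
  Blue (5, 8): total = 1755
  Green (5, 3): total = 1290
  Amber (10, 9): total = 2045
  Violet (9, 8): total = 1735
Minimum is at Green with total 1290 blocks.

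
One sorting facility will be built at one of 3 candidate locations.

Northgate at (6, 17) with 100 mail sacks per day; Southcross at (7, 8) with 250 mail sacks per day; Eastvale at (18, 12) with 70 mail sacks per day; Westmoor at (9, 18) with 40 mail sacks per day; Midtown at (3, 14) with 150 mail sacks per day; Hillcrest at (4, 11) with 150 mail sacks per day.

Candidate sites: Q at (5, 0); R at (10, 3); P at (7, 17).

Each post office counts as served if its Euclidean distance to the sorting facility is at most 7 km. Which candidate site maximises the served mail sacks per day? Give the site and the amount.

P, covering 440

Coverage radius r = 7 km; a point is covered iff (Δx)²+(Δy)² ≤ 7² = 49.
  Q (5, 0): covers {none} → 0
  R (10, 3): covers {Southcross} → 250
  P (7, 17): covers {Northgate, Westmoor, Midtown, Hillcrest} → 440
Maximum coverage at P: 440 mail sacks per day.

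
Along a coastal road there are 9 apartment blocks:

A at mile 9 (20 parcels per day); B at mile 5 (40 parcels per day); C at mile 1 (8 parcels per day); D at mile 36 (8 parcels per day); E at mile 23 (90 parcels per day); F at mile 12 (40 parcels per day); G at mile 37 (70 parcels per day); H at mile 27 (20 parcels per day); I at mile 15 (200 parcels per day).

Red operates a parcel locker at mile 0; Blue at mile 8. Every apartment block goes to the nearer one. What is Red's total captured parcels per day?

8

The indifferent point is the midpoint (0+8)/2 = 4; apartment blocks left of it (closer to Red at 0) go to Red, those right go to Blue.
  C at 1 (w=8) → Red
  B at 5 (w=40) → Blue
  A at 9 (w=20) → Blue
  F at 12 (w=40) → Blue
  I at 15 (w=200) → Blue
  E at 23 (w=90) → Blue
  H at 27 (w=20) → Blue
  D at 36 (w=8) → Blue
  G at 37 (w=70) → Blue
Red captures 8; Blue captures 488.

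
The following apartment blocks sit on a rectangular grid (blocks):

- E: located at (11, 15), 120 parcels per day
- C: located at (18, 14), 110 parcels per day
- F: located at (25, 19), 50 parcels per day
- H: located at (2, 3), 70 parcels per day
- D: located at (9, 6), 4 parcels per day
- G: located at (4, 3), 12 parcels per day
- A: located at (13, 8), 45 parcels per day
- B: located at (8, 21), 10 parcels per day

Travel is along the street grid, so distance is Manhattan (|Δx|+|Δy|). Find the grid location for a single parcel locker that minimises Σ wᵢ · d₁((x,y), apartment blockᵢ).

(11, 14)

Manhattan distance separates: Σwᵢ(|x−xᵢ|+|y−yᵢ|) = Σwᵢ|x−xᵢ| + Σwᵢ|y−yᵢ|, so x and y are optimised independently as 1-D weighted medians.
Total weight W = 421; half = 210.5.
x-coordinate, sorted with cumulative weight:
  x=2 (H, w=70) cum 70
  x=4 (G, w=12) cum 82
  x=8 (B, w=10) cum 92
  x=9 (D, w=4) cum 96
  x=11 (E, w=120) cum 216  ← median
  x=13 (A, w=45) cum 261
  x=18 (C, w=110) cum 371
  x=25 (F, w=50) cum 421
⇒ x* = 11
y-coordinate, sorted with cumulative weight:
  y=3 (H, w=70) cum 70
  y=3 (G, w=12) cum 82
  y=6 (D, w=4) cum 86
  y=8 (A, w=45) cum 131
  y=14 (C, w=110) cum 241  ← median
  y=15 (E, w=120) cum 361
  y=19 (F, w=50) cum 411
  y=21 (B, w=10) cum 421
⇒ y* = 14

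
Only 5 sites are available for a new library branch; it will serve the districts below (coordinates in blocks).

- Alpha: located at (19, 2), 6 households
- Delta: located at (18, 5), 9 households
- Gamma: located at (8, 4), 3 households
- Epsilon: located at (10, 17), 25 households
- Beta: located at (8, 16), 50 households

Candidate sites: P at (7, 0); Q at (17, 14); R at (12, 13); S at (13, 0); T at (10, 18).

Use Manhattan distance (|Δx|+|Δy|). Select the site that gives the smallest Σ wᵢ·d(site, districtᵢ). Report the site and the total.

Total weighted distance at each candidate:
  P (7, 0): total = 1593
  Q (17, 14): total = 1031
  R (12, 13): total = 773
  S (13, 0): total = 1715
  T (10, 18): total = 612
Minimum is at T with total 612 blocks.

T, total 612 blocks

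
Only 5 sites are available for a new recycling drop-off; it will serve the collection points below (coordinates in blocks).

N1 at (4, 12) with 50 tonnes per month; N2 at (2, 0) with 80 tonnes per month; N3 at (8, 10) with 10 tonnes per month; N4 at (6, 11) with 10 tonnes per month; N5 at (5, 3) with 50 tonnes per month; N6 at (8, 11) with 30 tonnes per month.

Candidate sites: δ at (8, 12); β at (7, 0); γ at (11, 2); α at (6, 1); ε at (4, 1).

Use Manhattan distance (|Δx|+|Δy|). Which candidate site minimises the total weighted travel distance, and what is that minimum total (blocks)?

ε, total 1610 blocks

Total weighted distance at each candidate:
  δ (8, 12): total = 2320
  β (7, 0): total = 1990
  γ (11, 2): total = 2690
  α (6, 1): total = 1770
  ε (4, 1): total = 1610
Minimum is at ε with total 1610 blocks.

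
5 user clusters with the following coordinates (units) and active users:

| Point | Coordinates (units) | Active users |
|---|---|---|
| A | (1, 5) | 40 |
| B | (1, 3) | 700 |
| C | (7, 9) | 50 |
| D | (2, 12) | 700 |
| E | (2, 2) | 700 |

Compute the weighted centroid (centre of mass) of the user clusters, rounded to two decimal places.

(1.78, 5.73)

The minimiser of Σwᵢ‖p−pᵢ‖² is the weighted centroid p* = (Σwᵢpᵢ)/(Σwᵢ).
Σwᵢ = 2190.
Σwᵢxᵢ = 40·1 + 700·1 + 50·7 + 700·2 + 700·2 = 3890.
Σwᵢyᵢ = 40·5 + 700·3 + 50·9 + 700·12 + 700·2 = 12550.
x* = 3890/2190 = 1.78, y* = 12550/2190 = 5.73.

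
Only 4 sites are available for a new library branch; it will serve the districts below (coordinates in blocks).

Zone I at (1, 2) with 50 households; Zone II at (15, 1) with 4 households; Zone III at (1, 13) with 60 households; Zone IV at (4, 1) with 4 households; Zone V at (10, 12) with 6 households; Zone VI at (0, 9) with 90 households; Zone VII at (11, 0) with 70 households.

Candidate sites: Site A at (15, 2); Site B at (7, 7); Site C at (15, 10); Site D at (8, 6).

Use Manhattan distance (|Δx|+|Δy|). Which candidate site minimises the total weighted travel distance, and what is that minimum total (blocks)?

Site B, total 2990 blocks

Total weighted distance at each candidate:
  Site A (15, 2): total = 4742
  Site B (7, 7): total = 2990
  Site C (15, 10): total = 4698
  Site D (8, 6): total = 3142
Minimum is at Site B with total 2990 blocks.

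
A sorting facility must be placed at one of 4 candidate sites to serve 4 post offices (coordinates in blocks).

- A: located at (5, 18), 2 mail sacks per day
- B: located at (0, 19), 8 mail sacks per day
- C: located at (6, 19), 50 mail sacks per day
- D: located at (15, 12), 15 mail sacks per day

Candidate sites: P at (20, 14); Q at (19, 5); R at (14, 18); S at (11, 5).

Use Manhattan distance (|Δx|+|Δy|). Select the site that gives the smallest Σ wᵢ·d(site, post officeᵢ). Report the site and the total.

Total weighted distance at each candidate:
  P (20, 14): total = 1293
  Q (19, 5): total = 1833
  R (14, 18): total = 693
  S (11, 5): total = 1353
Minimum is at R with total 693 blocks.

R, total 693 blocks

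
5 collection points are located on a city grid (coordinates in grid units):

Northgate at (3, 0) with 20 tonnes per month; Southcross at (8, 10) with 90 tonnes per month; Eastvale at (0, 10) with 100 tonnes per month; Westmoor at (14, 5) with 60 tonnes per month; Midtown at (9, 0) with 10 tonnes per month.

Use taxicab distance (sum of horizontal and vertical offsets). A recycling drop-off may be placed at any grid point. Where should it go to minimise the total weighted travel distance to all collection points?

Manhattan distance separates: Σwᵢ(|x−xᵢ|+|y−yᵢ|) = Σwᵢ|x−xᵢ| + Σwᵢ|y−yᵢ|, so x and y are optimised independently as 1-D weighted medians.
Total weight W = 280; half = 140.
x-coordinate, sorted with cumulative weight:
  x=0 (Eastvale, w=100) cum 100
  x=3 (Northgate, w=20) cum 120
  x=8 (Southcross, w=90) cum 210  ← median
  x=9 (Midtown, w=10) cum 220
  x=14 (Westmoor, w=60) cum 280
⇒ x* = 8
y-coordinate, sorted with cumulative weight:
  y=0 (Northgate, w=20) cum 20
  y=0 (Midtown, w=10) cum 30
  y=5 (Westmoor, w=60) cum 90
  y=10 (Southcross, w=90) cum 180  ← median
  y=10 (Eastvale, w=100) cum 280
⇒ y* = 10

(8, 10)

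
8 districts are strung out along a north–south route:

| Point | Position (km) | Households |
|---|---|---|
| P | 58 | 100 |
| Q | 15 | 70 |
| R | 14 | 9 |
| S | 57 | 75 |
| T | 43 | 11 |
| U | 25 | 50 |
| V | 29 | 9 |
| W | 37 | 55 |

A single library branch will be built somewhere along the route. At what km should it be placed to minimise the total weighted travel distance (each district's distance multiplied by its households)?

x = 37

For a sum of weighted absolute distances on a line, the optimum is the weighted median (not the mean). Total weight W = 379; half-weight = 189.5.
Sort by position and accumulate weight:
  km 14 (R, w=9) → cum 9
  km 15 (Q, w=70) → cum 79
  km 25 (U, w=50) → cum 129
  km 29 (V, w=9) → cum 138
  km 37 (W, w=55) → cum 193  ≥ 189.5 → median here
  km 43 (T, w=11) → cum 204
  km 57 (S, w=75) → cum 279
  km 58 (P, w=100) → cum 379
Optimal location: km 37.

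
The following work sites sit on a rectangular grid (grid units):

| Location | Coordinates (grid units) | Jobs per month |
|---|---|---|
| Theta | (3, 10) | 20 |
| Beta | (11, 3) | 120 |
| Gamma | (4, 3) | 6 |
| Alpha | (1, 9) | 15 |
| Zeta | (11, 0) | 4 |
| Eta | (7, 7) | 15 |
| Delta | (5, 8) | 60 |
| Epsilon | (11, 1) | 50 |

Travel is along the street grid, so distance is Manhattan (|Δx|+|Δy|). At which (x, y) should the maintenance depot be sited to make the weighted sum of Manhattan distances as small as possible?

(11, 3)

Manhattan distance separates: Σwᵢ(|x−xᵢ|+|y−yᵢ|) = Σwᵢ|x−xᵢ| + Σwᵢ|y−yᵢ|, so x and y are optimised independently as 1-D weighted medians.
Total weight W = 290; half = 145.
x-coordinate, sorted with cumulative weight:
  x=1 (Alpha, w=15) cum 15
  x=3 (Theta, w=20) cum 35
  x=4 (Gamma, w=6) cum 41
  x=5 (Delta, w=60) cum 101
  x=7 (Eta, w=15) cum 116
  x=11 (Beta, w=120) cum 236  ← median
  x=11 (Zeta, w=4) cum 240
  x=11 (Epsilon, w=50) cum 290
⇒ x* = 11
y-coordinate, sorted with cumulative weight:
  y=0 (Zeta, w=4) cum 4
  y=1 (Epsilon, w=50) cum 54
  y=3 (Beta, w=120) cum 174  ← median
  y=3 (Gamma, w=6) cum 180
  y=7 (Eta, w=15) cum 195
  y=8 (Delta, w=60) cum 255
  y=9 (Alpha, w=15) cum 270
  y=10 (Theta, w=20) cum 290
⇒ y* = 3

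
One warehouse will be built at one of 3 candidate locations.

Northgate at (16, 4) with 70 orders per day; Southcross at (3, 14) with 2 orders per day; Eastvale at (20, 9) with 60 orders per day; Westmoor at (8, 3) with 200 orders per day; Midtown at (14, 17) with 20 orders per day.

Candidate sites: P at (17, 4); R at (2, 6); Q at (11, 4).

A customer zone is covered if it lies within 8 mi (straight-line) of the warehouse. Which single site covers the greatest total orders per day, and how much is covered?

Coverage radius r = 8 mi; a point is covered iff (Δx)²+(Δy)² ≤ 8² = 64.
  P (17, 4): covers {Northgate, Eastvale} → 130
  R (2, 6): covers {Westmoor} → 200
  Q (11, 4): covers {Northgate, Westmoor} → 270
Maximum coverage at Q: 270 orders per day.

Q, covering 270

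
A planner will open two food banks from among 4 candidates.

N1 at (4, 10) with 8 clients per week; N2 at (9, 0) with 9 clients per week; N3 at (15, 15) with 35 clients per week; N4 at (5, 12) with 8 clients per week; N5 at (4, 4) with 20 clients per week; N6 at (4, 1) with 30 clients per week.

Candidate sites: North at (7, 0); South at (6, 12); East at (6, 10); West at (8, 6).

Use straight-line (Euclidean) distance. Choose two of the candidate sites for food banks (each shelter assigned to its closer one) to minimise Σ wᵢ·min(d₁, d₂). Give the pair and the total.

Evaluate every pair (each demand assigned to the nearer of the two):
  {North, South}: total = 575.5
  {North, East}: total = 607.1
  {South, West}: total = 698.9
  {North, West}: total = 700.3
  {East, West}: total = 730.5
  {South, East}: total = 853.1
Best pair: {North, South} with total 575.5.

{North, South}, total 575.5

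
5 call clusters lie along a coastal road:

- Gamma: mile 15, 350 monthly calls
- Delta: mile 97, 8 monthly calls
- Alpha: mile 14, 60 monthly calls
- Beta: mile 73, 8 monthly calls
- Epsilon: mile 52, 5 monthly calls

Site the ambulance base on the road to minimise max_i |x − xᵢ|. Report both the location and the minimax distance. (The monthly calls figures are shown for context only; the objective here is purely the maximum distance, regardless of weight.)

location 55.5, max distance 41.5

The 1-center on a line is the midpoint of the two extreme points: leftmost at 14, rightmost at 97.
Optimal location = (14 + 97)/2 = 55.5; maximum distance = (97 − 14)/2 = 41.5.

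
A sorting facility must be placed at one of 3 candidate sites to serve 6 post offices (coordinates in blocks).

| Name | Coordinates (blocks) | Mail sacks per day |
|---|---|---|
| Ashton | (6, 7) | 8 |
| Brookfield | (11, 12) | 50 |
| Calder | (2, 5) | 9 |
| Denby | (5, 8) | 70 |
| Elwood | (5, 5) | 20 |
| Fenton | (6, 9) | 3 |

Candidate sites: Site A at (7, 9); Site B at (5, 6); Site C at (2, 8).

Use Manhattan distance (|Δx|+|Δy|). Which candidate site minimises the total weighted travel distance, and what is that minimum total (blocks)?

Site A, total 788 blocks

Total weighted distance at each candidate:
  Site A (7, 9): total = 788
  Site B (5, 6): total = 824
  Site C (2, 8): total = 1062
Minimum is at Site A with total 788 blocks.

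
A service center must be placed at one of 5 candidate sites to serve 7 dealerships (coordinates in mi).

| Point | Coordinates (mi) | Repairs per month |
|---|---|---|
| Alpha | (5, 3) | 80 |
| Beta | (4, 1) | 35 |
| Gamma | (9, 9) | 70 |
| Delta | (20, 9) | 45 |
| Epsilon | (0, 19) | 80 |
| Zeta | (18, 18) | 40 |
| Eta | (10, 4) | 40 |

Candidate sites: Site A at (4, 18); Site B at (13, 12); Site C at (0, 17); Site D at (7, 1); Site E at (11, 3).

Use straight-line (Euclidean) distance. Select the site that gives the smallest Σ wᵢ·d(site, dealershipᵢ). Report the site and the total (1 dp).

Total weighted distance at each candidate:
  Site A (4, 18): total = 4843.6
  Site B (13, 12): total = 3988.8
  Site C (0, 17): total = 5115.9
  Site D (7, 1): total = 4120.1
  Site E (11, 3): total = 3936.3
Minimum is at Site E with total 3936.3 mi.

Site E, total 3936.3 mi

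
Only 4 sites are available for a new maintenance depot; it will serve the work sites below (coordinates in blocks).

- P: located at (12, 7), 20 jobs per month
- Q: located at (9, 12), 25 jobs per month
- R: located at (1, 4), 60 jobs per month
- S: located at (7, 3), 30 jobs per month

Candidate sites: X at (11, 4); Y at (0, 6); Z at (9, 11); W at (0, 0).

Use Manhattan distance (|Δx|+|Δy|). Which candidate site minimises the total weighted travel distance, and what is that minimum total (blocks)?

Total weighted distance at each candidate:
  X (11, 4): total = 1080
  Y (0, 6): total = 1115
  Z (9, 11): total = 1365
  W (0, 0): total = 1505
Minimum is at X with total 1080 blocks.

X, total 1080 blocks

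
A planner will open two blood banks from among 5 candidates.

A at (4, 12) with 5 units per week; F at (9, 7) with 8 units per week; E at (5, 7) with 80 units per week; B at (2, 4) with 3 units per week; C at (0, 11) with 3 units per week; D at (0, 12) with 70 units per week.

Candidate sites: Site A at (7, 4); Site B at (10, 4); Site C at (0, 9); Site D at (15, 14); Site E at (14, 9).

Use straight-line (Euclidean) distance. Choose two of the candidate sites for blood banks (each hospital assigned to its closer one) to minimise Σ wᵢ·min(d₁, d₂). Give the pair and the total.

{Site A, Site C}, total 573.3

Evaluate every pair (each demand assigned to the nearer of the two):
  {Site A, Site C}: total = 573.3
  {Site B, Site C}: total = 713.3
  {Site C, Site E}: total = 731.0
  {Site C, Site D}: total = 761.7
  {Site A, Site B}: total = 1145.3
  {Site A, Site D}: total = 1148.8
  {Site A, Site E}: total = 1148.8
  {Site B, Site D}: total = 1498.8
  {Site B, Site E}: total = 1498.8
  {Site D, Site E}: total = 1916.5
Best pair: {Site A, Site C} with total 573.3.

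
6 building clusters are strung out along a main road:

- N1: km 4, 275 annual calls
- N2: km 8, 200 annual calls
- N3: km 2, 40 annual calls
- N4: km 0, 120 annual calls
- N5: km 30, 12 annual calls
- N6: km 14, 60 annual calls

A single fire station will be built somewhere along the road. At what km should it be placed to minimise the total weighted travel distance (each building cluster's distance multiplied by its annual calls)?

x = 4

For a sum of weighted absolute distances on a line, the optimum is the weighted median (not the mean). Total weight W = 707; half-weight = 353.5.
Sort by position and accumulate weight:
  km 0 (N4, w=120) → cum 120
  km 2 (N3, w=40) → cum 160
  km 4 (N1, w=275) → cum 435  ≥ 353.5 → median here
  km 8 (N2, w=200) → cum 635
  km 14 (N6, w=60) → cum 695
  km 30 (N5, w=12) → cum 707
Optimal location: km 4.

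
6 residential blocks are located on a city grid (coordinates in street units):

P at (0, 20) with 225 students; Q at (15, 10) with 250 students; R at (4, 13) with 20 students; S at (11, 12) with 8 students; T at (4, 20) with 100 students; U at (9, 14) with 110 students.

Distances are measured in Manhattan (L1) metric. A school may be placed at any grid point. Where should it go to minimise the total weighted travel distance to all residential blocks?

Manhattan distance separates: Σwᵢ(|x−xᵢ|+|y−yᵢ|) = Σwᵢ|x−xᵢ| + Σwᵢ|y−yᵢ|, so x and y are optimised independently as 1-D weighted medians.
Total weight W = 713; half = 356.5.
x-coordinate, sorted with cumulative weight:
  x=0 (P, w=225) cum 225
  x=4 (R, w=20) cum 245
  x=4 (T, w=100) cum 345
  x=9 (U, w=110) cum 455  ← median
  x=11 (S, w=8) cum 463
  x=15 (Q, w=250) cum 713
⇒ x* = 9
y-coordinate, sorted with cumulative weight:
  y=10 (Q, w=250) cum 250
  y=12 (S, w=8) cum 258
  y=13 (R, w=20) cum 278
  y=14 (U, w=110) cum 388  ← median
  y=20 (P, w=225) cum 613
  y=20 (T, w=100) cum 713
⇒ y* = 14

(9, 14)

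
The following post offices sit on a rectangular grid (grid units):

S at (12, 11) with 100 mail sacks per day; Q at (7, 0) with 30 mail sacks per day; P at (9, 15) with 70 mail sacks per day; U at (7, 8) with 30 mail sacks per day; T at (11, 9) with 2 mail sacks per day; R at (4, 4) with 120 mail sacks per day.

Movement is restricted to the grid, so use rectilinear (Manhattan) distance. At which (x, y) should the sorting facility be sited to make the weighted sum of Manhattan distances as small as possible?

Manhattan distance separates: Σwᵢ(|x−xᵢ|+|y−yᵢ|) = Σwᵢ|x−xᵢ| + Σwᵢ|y−yᵢ|, so x and y are optimised independently as 1-D weighted medians.
Total weight W = 352; half = 176.
x-coordinate, sorted with cumulative weight:
  x=4 (R, w=120) cum 120
  x=7 (Q, w=30) cum 150
  x=7 (U, w=30) cum 180  ← median
  x=9 (P, w=70) cum 250
  x=11 (T, w=2) cum 252
  x=12 (S, w=100) cum 352
⇒ x* = 7
y-coordinate, sorted with cumulative weight:
  y=0 (Q, w=30) cum 30
  y=4 (R, w=120) cum 150
  y=8 (U, w=30) cum 180  ← median
  y=9 (T, w=2) cum 182
  y=11 (S, w=100) cum 282
  y=15 (P, w=70) cum 352
⇒ y* = 8

(7, 8)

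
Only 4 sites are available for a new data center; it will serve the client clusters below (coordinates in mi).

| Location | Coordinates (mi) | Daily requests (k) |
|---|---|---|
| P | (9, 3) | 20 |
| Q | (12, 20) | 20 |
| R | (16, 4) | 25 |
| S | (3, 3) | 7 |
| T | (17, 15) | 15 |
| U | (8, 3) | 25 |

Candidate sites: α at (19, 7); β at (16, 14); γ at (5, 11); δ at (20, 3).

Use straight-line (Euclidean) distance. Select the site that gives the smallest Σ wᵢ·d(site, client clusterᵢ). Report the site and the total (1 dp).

Total weighted distance at each candidate:
  α (19, 7): total = 1148.5
  β (16, 14): total = 1135.4
  γ (5, 11): total = 1193.9
  δ (20, 3): total = 1303.4
Minimum is at β with total 1135.4 mi.

β, total 1135.4 mi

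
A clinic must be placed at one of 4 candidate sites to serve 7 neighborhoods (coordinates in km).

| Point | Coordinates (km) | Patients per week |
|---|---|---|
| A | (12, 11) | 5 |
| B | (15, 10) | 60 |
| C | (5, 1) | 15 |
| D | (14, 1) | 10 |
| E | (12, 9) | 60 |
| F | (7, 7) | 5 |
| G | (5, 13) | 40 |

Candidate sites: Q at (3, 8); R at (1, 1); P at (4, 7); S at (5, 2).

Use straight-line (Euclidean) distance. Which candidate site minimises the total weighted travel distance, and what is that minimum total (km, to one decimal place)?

P, total 1689.8 km

Total weighted distance at each candidate:
  Q (3, 8): total = 1796.3
  R (1, 1): total = 2627.4
  P (4, 7): total = 1689.8
  S (5, 2): total = 1991.8
Minimum is at P with total 1689.8 km.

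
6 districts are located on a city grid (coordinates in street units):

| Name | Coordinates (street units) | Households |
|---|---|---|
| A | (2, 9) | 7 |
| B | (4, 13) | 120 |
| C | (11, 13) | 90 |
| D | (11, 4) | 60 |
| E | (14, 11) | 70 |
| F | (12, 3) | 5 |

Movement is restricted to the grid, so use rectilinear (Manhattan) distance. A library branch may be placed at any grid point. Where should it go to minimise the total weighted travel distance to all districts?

Manhattan distance separates: Σwᵢ(|x−xᵢ|+|y−yᵢ|) = Σwᵢ|x−xᵢ| + Σwᵢ|y−yᵢ|, so x and y are optimised independently as 1-D weighted medians.
Total weight W = 352; half = 176.
x-coordinate, sorted with cumulative weight:
  x=2 (A, w=7) cum 7
  x=4 (B, w=120) cum 127
  x=11 (C, w=90) cum 217  ← median
  x=11 (D, w=60) cum 277
  x=12 (F, w=5) cum 282
  x=14 (E, w=70) cum 352
⇒ x* = 11
y-coordinate, sorted with cumulative weight:
  y=3 (F, w=5) cum 5
  y=4 (D, w=60) cum 65
  y=9 (A, w=7) cum 72
  y=11 (E, w=70) cum 142
  y=13 (B, w=120) cum 262  ← median
  y=13 (C, w=90) cum 352
⇒ y* = 13

(11, 13)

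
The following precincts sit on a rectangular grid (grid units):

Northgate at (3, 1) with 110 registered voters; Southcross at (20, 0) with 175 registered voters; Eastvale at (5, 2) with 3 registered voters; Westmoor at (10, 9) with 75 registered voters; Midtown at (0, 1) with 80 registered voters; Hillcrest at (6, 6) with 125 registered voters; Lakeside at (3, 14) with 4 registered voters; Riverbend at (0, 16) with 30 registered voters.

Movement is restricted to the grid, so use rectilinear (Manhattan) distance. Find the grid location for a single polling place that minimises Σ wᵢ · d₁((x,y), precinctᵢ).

(6, 1)

Manhattan distance separates: Σwᵢ(|x−xᵢ|+|y−yᵢ|) = Σwᵢ|x−xᵢ| + Σwᵢ|y−yᵢ|, so x and y are optimised independently as 1-D weighted medians.
Total weight W = 602; half = 301.
x-coordinate, sorted with cumulative weight:
  x=0 (Midtown, w=80) cum 80
  x=0 (Riverbend, w=30) cum 110
  x=3 (Northgate, w=110) cum 220
  x=3 (Lakeside, w=4) cum 224
  x=5 (Eastvale, w=3) cum 227
  x=6 (Hillcrest, w=125) cum 352  ← median
  x=10 (Westmoor, w=75) cum 427
  x=20 (Southcross, w=175) cum 602
⇒ x* = 6
y-coordinate, sorted with cumulative weight:
  y=0 (Southcross, w=175) cum 175
  y=1 (Northgate, w=110) cum 285
  y=1 (Midtown, w=80) cum 365  ← median
  y=2 (Eastvale, w=3) cum 368
  y=6 (Hillcrest, w=125) cum 493
  y=9 (Westmoor, w=75) cum 568
  y=14 (Lakeside, w=4) cum 572
  y=16 (Riverbend, w=30) cum 602
⇒ y* = 1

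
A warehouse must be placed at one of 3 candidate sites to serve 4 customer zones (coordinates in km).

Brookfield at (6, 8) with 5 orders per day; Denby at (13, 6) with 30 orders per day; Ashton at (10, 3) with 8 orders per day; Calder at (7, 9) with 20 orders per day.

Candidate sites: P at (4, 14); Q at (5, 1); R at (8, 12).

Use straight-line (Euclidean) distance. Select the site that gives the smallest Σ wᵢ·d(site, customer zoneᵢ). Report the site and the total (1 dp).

Total weighted distance at each candidate:
  P (4, 14): total = 609.7
  Q (5, 1): total = 526.4
  R (8, 12): total = 393.7
Minimum is at R with total 393.7 km.

R, total 393.7 km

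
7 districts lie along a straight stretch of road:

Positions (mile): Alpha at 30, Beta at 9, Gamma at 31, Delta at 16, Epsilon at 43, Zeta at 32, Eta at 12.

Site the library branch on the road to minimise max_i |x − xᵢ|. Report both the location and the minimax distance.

location 26, max distance 17

The 1-center on a line is the midpoint of the two extreme points: leftmost at 9, rightmost at 43.
Optimal location = (9 + 43)/2 = 26; maximum distance = (43 − 9)/2 = 17.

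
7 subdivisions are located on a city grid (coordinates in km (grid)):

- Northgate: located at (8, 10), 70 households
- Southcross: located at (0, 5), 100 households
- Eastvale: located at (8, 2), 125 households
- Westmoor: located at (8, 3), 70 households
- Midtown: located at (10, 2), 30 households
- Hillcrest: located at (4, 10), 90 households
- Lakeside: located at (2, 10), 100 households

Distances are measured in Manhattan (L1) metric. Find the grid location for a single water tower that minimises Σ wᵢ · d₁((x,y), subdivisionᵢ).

Manhattan distance separates: Σwᵢ(|x−xᵢ|+|y−yᵢ|) = Σwᵢ|x−xᵢ| + Σwᵢ|y−yᵢ|, so x and y are optimised independently as 1-D weighted medians.
Total weight W = 585; half = 292.5.
x-coordinate, sorted with cumulative weight:
  x=0 (Southcross, w=100) cum 100
  x=2 (Lakeside, w=100) cum 200
  x=4 (Hillcrest, w=90) cum 290
  x=8 (Northgate, w=70) cum 360  ← median
  x=8 (Eastvale, w=125) cum 485
  x=8 (Westmoor, w=70) cum 555
  x=10 (Midtown, w=30) cum 585
⇒ x* = 8
y-coordinate, sorted with cumulative weight:
  y=2 (Eastvale, w=125) cum 125
  y=2 (Midtown, w=30) cum 155
  y=3 (Westmoor, w=70) cum 225
  y=5 (Southcross, w=100) cum 325  ← median
  y=10 (Northgate, w=70) cum 395
  y=10 (Hillcrest, w=90) cum 485
  y=10 (Lakeside, w=100) cum 585
⇒ y* = 5

(8, 5)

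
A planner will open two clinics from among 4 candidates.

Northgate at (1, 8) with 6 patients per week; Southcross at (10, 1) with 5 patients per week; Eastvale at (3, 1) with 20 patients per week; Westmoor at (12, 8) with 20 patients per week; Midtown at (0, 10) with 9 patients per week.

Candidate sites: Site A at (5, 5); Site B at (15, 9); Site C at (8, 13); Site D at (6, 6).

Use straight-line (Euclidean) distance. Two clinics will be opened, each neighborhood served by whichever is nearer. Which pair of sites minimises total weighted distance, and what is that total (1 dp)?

{Site A, Site B}, total 278.3

Evaluate every pair (each demand assigned to the nearer of the two):
  {Site A, Site B}: total = 278.3
  {Site B, Site D}: total = 309.1
  {Site A, Site D}: total = 341.6
  {Site A, Site C}: total = 343.2
  {Site C, Site D}: total = 372.3
  {Site B, Site C}: total = 498.9
Best pair: {Site A, Site B} with total 278.3.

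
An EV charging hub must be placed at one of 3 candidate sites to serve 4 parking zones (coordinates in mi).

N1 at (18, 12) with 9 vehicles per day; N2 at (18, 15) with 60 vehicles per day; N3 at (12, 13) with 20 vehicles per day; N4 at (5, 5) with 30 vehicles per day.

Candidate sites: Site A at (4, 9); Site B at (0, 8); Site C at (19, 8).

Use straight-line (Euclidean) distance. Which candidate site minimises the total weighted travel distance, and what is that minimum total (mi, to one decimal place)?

Total weighted distance at each candidate:
  Site A (4, 9): total = 1345.3
  Site B (0, 8): total = 1759.7
  Site C (19, 8): total = 1063.0
Minimum is at Site C with total 1063.0 mi.

Site C, total 1063.0 mi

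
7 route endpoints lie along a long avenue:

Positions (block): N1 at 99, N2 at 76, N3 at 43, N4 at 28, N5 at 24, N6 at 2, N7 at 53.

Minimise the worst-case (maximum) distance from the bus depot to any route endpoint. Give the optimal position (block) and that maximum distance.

The 1-center on a line is the midpoint of the two extreme points: leftmost at 2, rightmost at 99.
Optimal location = (2 + 99)/2 = 50.5; maximum distance = (99 − 2)/2 = 48.5.

location 50.5, max distance 48.5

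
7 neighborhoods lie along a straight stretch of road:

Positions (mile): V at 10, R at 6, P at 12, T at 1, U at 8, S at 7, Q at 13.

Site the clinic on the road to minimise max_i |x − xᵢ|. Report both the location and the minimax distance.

The 1-center on a line is the midpoint of the two extreme points: leftmost at 1, rightmost at 13.
Optimal location = (1 + 13)/2 = 7; maximum distance = (13 − 1)/2 = 6.

location 7, max distance 6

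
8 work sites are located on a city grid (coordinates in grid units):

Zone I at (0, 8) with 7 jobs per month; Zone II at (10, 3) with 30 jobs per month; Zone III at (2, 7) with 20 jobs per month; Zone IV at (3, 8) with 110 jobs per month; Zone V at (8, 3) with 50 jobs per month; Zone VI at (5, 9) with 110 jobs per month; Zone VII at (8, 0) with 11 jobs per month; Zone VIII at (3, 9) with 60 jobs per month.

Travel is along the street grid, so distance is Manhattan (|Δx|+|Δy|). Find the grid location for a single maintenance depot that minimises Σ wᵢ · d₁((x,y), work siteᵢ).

(5, 8)

Manhattan distance separates: Σwᵢ(|x−xᵢ|+|y−yᵢ|) = Σwᵢ|x−xᵢ| + Σwᵢ|y−yᵢ|, so x and y are optimised independently as 1-D weighted medians.
Total weight W = 398; half = 199.
x-coordinate, sorted with cumulative weight:
  x=0 (Zone I, w=7) cum 7
  x=2 (Zone III, w=20) cum 27
  x=3 (Zone IV, w=110) cum 137
  x=3 (Zone VIII, w=60) cum 197
  x=5 (Zone VI, w=110) cum 307  ← median
  x=8 (Zone V, w=50) cum 357
  x=8 (Zone VII, w=11) cum 368
  x=10 (Zone II, w=30) cum 398
⇒ x* = 5
y-coordinate, sorted with cumulative weight:
  y=0 (Zone VII, w=11) cum 11
  y=3 (Zone II, w=30) cum 41
  y=3 (Zone V, w=50) cum 91
  y=7 (Zone III, w=20) cum 111
  y=8 (Zone I, w=7) cum 118
  y=8 (Zone IV, w=110) cum 228  ← median
  y=9 (Zone VI, w=110) cum 338
  y=9 (Zone VIII, w=60) cum 398
⇒ y* = 8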